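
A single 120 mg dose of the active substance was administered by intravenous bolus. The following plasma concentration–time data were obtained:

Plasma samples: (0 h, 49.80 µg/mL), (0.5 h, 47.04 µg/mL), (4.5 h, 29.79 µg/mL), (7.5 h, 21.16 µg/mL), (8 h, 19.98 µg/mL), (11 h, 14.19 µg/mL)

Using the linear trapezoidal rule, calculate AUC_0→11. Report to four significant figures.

Trapezoidal AUC_0→11:
  [0→0.5]: (49.80+47.04)/2 × 0.5 = 24.21
  [0.5→4.5]: (47.04+29.79)/2 × 4 = 153.66
  [4.5→7.5]: (29.79+21.16)/2 × 3 = 76.425
  [7.5→8]: (21.16+19.98)/2 × 0.5 = 10.285
  [8→11]: (19.98+14.19)/2 × 3 = 51.255
  Sum = 315.835 µg/mL·h

AUC = 315.8 µg/mL·h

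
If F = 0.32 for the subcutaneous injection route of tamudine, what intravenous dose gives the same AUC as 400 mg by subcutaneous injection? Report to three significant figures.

D_iv = 128 mg

Systemic exposure from an extravascular dose = F × D_ev, so the equivalent IV dose is F × D_ev.
D_iv = F × D_ev = 0.32 × 400 = 128 mg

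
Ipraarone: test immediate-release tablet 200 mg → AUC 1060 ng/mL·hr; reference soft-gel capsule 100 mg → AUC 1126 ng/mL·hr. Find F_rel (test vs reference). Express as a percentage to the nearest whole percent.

F_rel = 47%

F_rel = (AUC_test/D_test) / (AUC_ref/D_ref)
      = (1060/200) / (1126/100)
      = 5.3 / 11.26 = 0.4707 = 47.07%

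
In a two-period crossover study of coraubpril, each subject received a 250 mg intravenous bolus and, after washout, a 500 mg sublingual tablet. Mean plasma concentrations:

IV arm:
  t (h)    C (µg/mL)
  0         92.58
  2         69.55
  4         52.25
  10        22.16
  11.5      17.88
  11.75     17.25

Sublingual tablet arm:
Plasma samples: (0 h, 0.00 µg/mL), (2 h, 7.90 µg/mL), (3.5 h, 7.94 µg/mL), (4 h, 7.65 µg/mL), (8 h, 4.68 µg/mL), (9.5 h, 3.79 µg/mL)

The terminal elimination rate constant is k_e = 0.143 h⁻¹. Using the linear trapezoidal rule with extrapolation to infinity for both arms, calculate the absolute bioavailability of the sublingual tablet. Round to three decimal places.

Trapezoidal AUC_0→11.75 (IV):
  [0→2]: (92.58+69.55)/2 × 2 = 162.13
  [2→4]: (69.55+52.25)/2 × 2 = 121.8
  [4→10]: (52.25+22.16)/2 × 6 = 223.23
  [10→11.5]: (22.16+17.88)/2 × 1.5 = 30.03
  [11.5→11.75]: (17.88+17.25)/2 × 0.25 = 4.39125
  Sum = 541.58125 µg/mL·h
IV tail: 17.25/0.143 = 120.629; AUC_iv,0→∞ = 541.58125 + 120.629 = 662.21025 µg/mL·h
Trapezoidal AUC_0→9.5 (sublingual tablet):
  [0→2]: (0.00+7.90)/2 × 2 = 7.9
  [2→3.5]: (7.90+7.94)/2 × 1.5 = 11.88
  [3.5→4]: (7.94+7.65)/2 × 0.5 = 3.8975
  [4→8]: (7.65+4.68)/2 × 4 = 24.66
  [8→9.5]: (4.68+3.79)/2 × 1.5 = 6.3525
  Sum = 54.69 µg/mL·h
sublingual tablet tail: 3.79/0.143 = 26.503; AUC_ev,0→∞ = 54.69 + 26.503 = 81.193 µg/mL·h
F = (AUC_ev/D_ev)/(AUC_iv/D_iv) = (81.193/500)/(662.21025/250) = 0.162386/2.648841 = 0.0613

F = 0.061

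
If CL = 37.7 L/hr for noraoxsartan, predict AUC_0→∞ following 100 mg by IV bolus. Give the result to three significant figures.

AUC = 2.65 mg/L·hr

AUC_0→∞ = Dose_iv / CL
        = 100 / 37.7 = 2.65252 mg/L·hr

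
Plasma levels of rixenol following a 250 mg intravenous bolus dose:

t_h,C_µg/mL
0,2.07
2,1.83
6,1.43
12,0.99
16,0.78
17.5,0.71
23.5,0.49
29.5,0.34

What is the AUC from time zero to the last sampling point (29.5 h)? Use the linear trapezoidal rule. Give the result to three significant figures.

AUC = 28.4 µg/mL·h

Trapezoidal AUC_0→29.5:
  [0→2]: (2.07+1.83)/2 × 2 = 3.9
  [2→6]: (1.83+1.43)/2 × 4 = 6.52
  [6→12]: (1.43+0.99)/2 × 6 = 7.26
  [12→16]: (0.99+0.78)/2 × 4 = 3.54
  [16→17.5]: (0.78+0.71)/2 × 1.5 = 1.1175
  [17.5→23.5]: (0.71+0.49)/2 × 6 = 3.6
  [23.5→29.5]: (0.49+0.34)/2 × 6 = 2.49
  Sum = 28.4275 µg/mL·h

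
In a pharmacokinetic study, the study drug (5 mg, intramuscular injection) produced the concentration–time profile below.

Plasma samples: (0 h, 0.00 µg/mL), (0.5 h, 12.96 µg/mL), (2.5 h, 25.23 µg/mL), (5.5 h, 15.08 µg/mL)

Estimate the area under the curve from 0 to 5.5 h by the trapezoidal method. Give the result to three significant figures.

AUC = 102 µg/mL·h

Trapezoidal AUC_0→5.5:
  [0→0.5]: (0.00+12.96)/2 × 0.5 = 3.24
  [0.5→2.5]: (12.96+25.23)/2 × 2 = 38.19
  [2.5→5.5]: (25.23+15.08)/2 × 3 = 60.465
  Sum = 101.895 µg/mL·h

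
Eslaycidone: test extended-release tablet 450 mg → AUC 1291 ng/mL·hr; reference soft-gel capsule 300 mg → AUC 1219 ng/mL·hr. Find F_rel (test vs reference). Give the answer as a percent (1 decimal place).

F_rel = 70.6%

F_rel = (AUC_test/D_test) / (AUC_ref/D_ref)
      = (1291/450) / (1219/300)
      = 2.86889 / 4.06333 = 0.7060 = 70.60%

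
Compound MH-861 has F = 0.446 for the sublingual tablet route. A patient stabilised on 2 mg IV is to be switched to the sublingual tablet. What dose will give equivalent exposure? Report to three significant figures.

For equal systemic exposure: F × D_ev = D_iv
D_ev = D_iv / F = 2 / 0.446 = 4.4843 mg

D_sublingual = 4.48 mg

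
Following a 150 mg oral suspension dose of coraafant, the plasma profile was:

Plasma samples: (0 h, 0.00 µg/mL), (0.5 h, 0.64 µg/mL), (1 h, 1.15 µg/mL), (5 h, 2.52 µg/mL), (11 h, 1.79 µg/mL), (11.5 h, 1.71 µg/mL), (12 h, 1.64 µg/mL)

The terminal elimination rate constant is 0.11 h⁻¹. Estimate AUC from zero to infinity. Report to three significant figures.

AUC = 37.5 µg/mL·h

Trapezoidal AUC_0→12:
  [0→0.5]: (0.00+0.64)/2 × 0.5 = 0.16
  [0.5→1]: (0.64+1.15)/2 × 0.5 = 0.4475
  [1→5]: (1.15+2.52)/2 × 4 = 7.34
  [5→11]: (2.52+1.79)/2 × 6 = 12.93
  [11→11.5]: (1.79+1.71)/2 × 0.5 = 0.875
  [11.5→12]: (1.71+1.64)/2 × 0.5 = 0.8375
  Sum = 22.59 µg/mL·h
Extrapolated tail: C_last / k_e = 1.64 / 0.11 = 14.909
AUC_0→∞ = 22.59 + 14.909 = 37.499 µg/mL·h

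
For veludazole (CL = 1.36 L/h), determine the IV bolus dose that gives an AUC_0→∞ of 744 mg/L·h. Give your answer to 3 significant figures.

Dose_iv = CL × AUC_0→∞
     = 1.36 × 744 = 1011.84 mg

Dose = 1010 mg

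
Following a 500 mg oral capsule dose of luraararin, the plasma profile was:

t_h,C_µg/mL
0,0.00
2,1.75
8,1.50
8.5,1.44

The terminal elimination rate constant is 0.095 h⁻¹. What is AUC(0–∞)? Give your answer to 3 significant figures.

AUC = 27.4 µg/mL·h

Trapezoidal AUC_0→8.5:
  [0→2]: (0.00+1.75)/2 × 2 = 1.75
  [2→8]: (1.75+1.50)/2 × 6 = 9.75
  [8→8.5]: (1.50+1.44)/2 × 0.5 = 0.735
  Sum = 12.235 µg/mL·h
Extrapolated tail: C_last / k_e = 1.44 / 0.095 = 15.158
AUC_0→∞ = 12.235 + 15.158 = 27.393 µg/mL·h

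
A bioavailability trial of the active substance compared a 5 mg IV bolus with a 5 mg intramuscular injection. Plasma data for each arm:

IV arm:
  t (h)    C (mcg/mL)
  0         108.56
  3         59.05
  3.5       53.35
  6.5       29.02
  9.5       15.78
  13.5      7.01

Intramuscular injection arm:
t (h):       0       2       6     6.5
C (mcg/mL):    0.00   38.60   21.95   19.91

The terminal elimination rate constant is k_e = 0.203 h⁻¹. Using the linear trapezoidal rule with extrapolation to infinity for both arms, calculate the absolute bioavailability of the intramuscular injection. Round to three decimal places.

Trapezoidal AUC_0→13.5 (IV):
  [0→3]: (108.56+59.05)/2 × 3 = 251.415
  [3→3.5]: (59.05+53.35)/2 × 0.5 = 28.1
  [3.5→6.5]: (53.35+29.02)/2 × 3 = 123.555
  [6.5→9.5]: (29.02+15.78)/2 × 3 = 67.2
  [9.5→13.5]: (15.78+7.01)/2 × 4 = 45.58
  Sum = 515.85 mcg/mL·h
IV tail: 7.01/0.203 = 34.532; AUC_iv,0→∞ = 515.85 + 34.532 = 550.382 mcg/mL·h
Trapezoidal AUC_0→6.5 (intramuscular injection):
  [0→2]: (0.00+38.60)/2 × 2 = 38.6
  [2→6]: (38.60+21.95)/2 × 4 = 121.1
  [6→6.5]: (21.95+19.91)/2 × 0.5 = 10.465
  Sum = 170.165 mcg/mL·h
intramuscular injection tail: 19.91/0.203 = 98.079; AUC_ev,0→∞ = 170.165 + 98.079 = 268.244 mcg/mL·h
F = (AUC_ev/D_ev)/(AUC_iv/D_iv) = (268.244/5)/(550.382/5) = 53.6488/110.0764 = 0.4874

F = 0.487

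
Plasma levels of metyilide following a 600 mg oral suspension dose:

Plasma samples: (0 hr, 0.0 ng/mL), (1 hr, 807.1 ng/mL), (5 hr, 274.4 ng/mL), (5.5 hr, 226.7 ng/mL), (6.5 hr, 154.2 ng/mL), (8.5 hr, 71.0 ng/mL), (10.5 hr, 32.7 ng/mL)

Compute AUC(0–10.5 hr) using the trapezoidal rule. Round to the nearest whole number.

Trapezoidal AUC_0→10.5:
  [0→1]: (0.0+807.1)/2 × 1 = 403.55
  [1→5]: (807.1+274.4)/2 × 4 = 2163.0
  [5→5.5]: (274.4+226.7)/2 × 0.5 = 125.275
  [5.5→6.5]: (226.7+154.2)/2 × 1 = 190.45
  [6.5→8.5]: (154.2+71.0)/2 × 2 = 225.2
  [8.5→10.5]: (71.0+32.7)/2 × 2 = 103.7
  Sum = 3211.175 ng/mL·hr

AUC = 3211 ng/mL·hr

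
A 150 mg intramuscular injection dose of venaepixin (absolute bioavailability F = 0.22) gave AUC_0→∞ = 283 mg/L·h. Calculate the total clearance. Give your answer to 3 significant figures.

CL = 0.117 L/h

CL = F × Dose / AUC_0→∞
   = 0.22 × 150 / 283 = 0.116608 L/h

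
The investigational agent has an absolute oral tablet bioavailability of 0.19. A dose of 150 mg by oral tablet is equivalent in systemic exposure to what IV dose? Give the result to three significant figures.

D_iv = 28.5 mg

Systemic exposure from an extravascular dose = F × D_ev, so the equivalent IV dose is F × D_ev.
D_iv = F × D_ev = 0.19 × 150 = 28.5 mg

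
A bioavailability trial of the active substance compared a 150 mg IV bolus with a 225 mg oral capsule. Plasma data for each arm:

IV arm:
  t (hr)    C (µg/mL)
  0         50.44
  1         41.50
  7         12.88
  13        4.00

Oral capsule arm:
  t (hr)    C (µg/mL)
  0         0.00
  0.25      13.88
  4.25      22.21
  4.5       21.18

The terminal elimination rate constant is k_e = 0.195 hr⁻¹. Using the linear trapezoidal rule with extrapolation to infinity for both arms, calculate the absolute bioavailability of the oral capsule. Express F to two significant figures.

Trapezoidal AUC_0→13 (IV):
  [0→1]: (50.44+41.50)/2 × 1 = 45.97
  [1→7]: (41.50+12.88)/2 × 6 = 163.14
  [7→13]: (12.88+4.00)/2 × 6 = 50.64
  Sum = 259.75 µg/mL·hr
IV tail: 4.00/0.195 = 20.513; AUC_iv,0→∞ = 259.75 + 20.513 = 280.263 µg/mL·hr
Trapezoidal AUC_0→4.5 (oral capsule):
  [0→0.25]: (0.00+13.88)/2 × 0.25 = 1.735
  [0.25→4.25]: (13.88+22.21)/2 × 4 = 72.18
  [4.25→4.5]: (22.21+21.18)/2 × 0.25 = 5.42375
  Sum = 79.33875 µg/mL·hr
oral capsule tail: 21.18/0.195 = 108.615; AUC_ev,0→∞ = 79.33875 + 108.615 = 187.95375 µg/mL·hr
F = (AUC_ev/D_ev)/(AUC_iv/D_iv) = (187.95375/225)/(280.263/150) = 0.83535/1.86842 = 0.4471

F = 0.45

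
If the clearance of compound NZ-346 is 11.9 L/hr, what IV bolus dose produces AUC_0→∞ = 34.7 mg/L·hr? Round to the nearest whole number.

Dose_iv = CL × AUC_0→∞
     = 11.9 × 34.7 = 412.93 mg

Dose = 413 mg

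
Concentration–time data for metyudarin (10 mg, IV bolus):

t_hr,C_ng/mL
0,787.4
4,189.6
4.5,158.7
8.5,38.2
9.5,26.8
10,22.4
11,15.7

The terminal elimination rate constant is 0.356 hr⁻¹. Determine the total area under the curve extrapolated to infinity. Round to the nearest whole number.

AUC = 2543 ng/mL·hr

Trapezoidal AUC_0→11:
  [0→4]: (787.4+189.6)/2 × 4 = 1954.0
  [4→4.5]: (189.6+158.7)/2 × 0.5 = 87.075
  [4.5→8.5]: (158.7+38.2)/2 × 4 = 393.8
  [8.5→9.5]: (38.2+26.8)/2 × 1 = 32.5
  [9.5→10]: (26.8+22.4)/2 × 0.5 = 12.3
  [10→11]: (22.4+15.7)/2 × 1 = 19.05
  Sum = 2498.725 ng/mL·hr
Extrapolated tail: C_last / k_e = 15.7 / 0.356 = 44.101
AUC_0→∞ = 2498.725 + 44.101 = 2542.826 ng/mL·hr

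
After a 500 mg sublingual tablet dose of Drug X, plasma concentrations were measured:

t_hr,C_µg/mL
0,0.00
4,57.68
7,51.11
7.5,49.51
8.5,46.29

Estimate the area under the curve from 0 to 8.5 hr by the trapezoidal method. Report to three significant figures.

AUC = 352 µg/mL·hr

Trapezoidal AUC_0→8.5:
  [0→4]: (0.00+57.68)/2 × 4 = 115.36
  [4→7]: (57.68+51.11)/2 × 3 = 163.185
  [7→7.5]: (51.11+49.51)/2 × 0.5 = 25.155
  [7.5→8.5]: (49.51+46.29)/2 × 1 = 47.9
  Sum = 351.6 µg/mL·hr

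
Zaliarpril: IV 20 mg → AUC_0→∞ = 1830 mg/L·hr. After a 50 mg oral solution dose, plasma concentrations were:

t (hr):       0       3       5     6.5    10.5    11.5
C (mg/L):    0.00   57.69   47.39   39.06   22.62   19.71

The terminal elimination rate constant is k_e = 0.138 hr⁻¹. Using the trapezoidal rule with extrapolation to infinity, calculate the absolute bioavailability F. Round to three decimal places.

Trapezoidal AUC_0→11.5 (oral solution):
  [0→3]: (0.00+57.69)/2 × 3 = 86.535
  [3→5]: (57.69+47.39)/2 × 2 = 105.08
  [5→6.5]: (47.39+39.06)/2 × 1.5 = 64.8375
  [6.5→10.5]: (39.06+22.62)/2 × 4 = 123.36
  [10.5→11.5]: (22.62+19.71)/2 × 1 = 21.165
  Sum = 400.9775 mg/L·hr
Tail: C_last/k_e = 19.71/0.138 = 142.826
AUC_0→∞ (oral solution) = 400.9775 + 142.826 = 543.8035 mg/L·hr
F = (AUC_ev/D_ev)/(AUC_iv/D_iv) = (543.8035/50)/(1830/20) = 10.87607/91.5 = 0.1189

F = 0.119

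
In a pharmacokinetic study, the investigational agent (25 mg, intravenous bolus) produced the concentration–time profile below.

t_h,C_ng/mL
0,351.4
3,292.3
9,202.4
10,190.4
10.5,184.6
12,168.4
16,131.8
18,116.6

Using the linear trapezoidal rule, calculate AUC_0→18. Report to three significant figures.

AUC = 3850 ng/mL·h

Trapezoidal AUC_0→18:
  [0→3]: (351.4+292.3)/2 × 3 = 965.55
  [3→9]: (292.3+202.4)/2 × 6 = 1484.1
  [9→10]: (202.4+190.4)/2 × 1 = 196.4
  [10→10.5]: (190.4+184.6)/2 × 0.5 = 93.75
  [10.5→12]: (184.6+168.4)/2 × 1.5 = 264.75
  [12→16]: (168.4+131.8)/2 × 4 = 600.4
  [16→18]: (131.8+116.6)/2 × 2 = 248.4
  Sum = 3853.35 ng/mL·h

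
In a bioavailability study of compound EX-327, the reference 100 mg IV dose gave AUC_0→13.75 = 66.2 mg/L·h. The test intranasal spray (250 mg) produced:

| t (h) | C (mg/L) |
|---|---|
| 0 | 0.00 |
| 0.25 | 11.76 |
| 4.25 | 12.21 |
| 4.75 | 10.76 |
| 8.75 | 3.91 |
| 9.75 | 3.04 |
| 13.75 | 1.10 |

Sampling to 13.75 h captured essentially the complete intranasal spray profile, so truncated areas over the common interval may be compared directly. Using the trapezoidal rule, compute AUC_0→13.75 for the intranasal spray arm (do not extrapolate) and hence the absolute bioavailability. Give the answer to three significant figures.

F = 0.582

Trapezoidal AUC_0→13.75 (intranasal spray):
  [0→0.25]: (0.00+11.76)/2 × 0.25 = 1.47
  [0.25→4.25]: (11.76+12.21)/2 × 4 = 47.94
  [4.25→4.75]: (12.21+10.76)/2 × 0.5 = 5.7425
  [4.75→8.75]: (10.76+3.91)/2 × 4 = 29.34
  [8.75→9.75]: (3.91+3.04)/2 × 1 = 3.475
  [9.75→13.75]: (3.04+1.10)/2 × 4 = 8.28
  Sum = 96.2475 mg/L·h
F = (AUC_ev/D_ev)/(AUC_iv/D_iv) = (96.2475/250)/(66.2/100) = 0.38499/0.662 = 0.5816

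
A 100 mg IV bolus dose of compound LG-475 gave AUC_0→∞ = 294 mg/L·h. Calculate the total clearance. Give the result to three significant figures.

CL = 0.340 L/h

CL = Dose_iv / AUC_0→∞
   = 100 / 294 = 0.340136 L/h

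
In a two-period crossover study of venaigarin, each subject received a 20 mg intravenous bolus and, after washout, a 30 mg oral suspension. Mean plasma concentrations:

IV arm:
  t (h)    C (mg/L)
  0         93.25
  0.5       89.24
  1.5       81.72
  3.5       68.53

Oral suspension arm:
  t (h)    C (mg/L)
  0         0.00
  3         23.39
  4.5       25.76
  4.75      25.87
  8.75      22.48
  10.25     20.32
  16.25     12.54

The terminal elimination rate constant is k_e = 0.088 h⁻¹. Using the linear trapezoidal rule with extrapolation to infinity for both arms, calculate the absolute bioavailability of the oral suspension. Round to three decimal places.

Trapezoidal AUC_0→3.5 (IV):
  [0→0.5]: (93.25+89.24)/2 × 0.5 = 45.6225
  [0.5→1.5]: (89.24+81.72)/2 × 1 = 85.48
  [1.5→3.5]: (81.72+68.53)/2 × 2 = 150.25
  Sum = 281.3525 mg/L·h
IV tail: 68.53/0.088 = 778.750; AUC_iv,0→∞ = 281.3525 + 778.750 = 1060.1025 mg/L·h
Trapezoidal AUC_0→16.25 (oral suspension):
  [0→3]: (0.00+23.39)/2 × 3 = 35.085
  [3→4.5]: (23.39+25.76)/2 × 1.5 = 36.8625
  [4.5→4.75]: (25.76+25.87)/2 × 0.25 = 6.45375
  [4.75→8.75]: (25.87+22.48)/2 × 4 = 96.7
  [8.75→10.25]: (22.48+20.32)/2 × 1.5 = 32.1
  [10.25→16.25]: (20.32+12.54)/2 × 6 = 98.58
  Sum = 305.78125 mg/L·h
oral suspension tail: 12.54/0.088 = 142.500; AUC_ev,0→∞ = 305.78125 + 142.500 = 448.28125 mg/L·h
F = (AUC_ev/D_ev)/(AUC_iv/D_iv) = (448.28125/30)/(1060.1025/20) = 14.9427/53.005125 = 0.2819

F = 0.282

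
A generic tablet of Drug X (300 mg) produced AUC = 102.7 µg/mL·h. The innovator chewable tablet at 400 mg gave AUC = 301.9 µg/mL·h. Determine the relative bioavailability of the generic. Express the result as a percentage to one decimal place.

F_rel = 45.4%

F_rel = (AUC_test/D_test) / (AUC_ref/D_ref)
      = (102.7/300) / (301.9/400)
      = 0.342333 / 0.75475 = 0.4536 = 45.36%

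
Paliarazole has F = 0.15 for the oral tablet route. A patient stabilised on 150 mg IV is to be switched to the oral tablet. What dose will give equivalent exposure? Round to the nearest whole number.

For equal systemic exposure: F × D_ev = D_iv
D_ev = D_iv / F = 150 / 0.15 = 1000 mg

D_oral = 1000 mg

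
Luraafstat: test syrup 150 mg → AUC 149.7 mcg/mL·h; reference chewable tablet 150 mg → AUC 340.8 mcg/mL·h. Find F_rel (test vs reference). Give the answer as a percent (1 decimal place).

F_rel = (AUC_test/D_test) / (AUC_ref/D_ref)
      = (149.7/150) / (340.8/150)
      = 0.998 / 2.272 = 0.4393 = 43.93%

F_rel = 43.9%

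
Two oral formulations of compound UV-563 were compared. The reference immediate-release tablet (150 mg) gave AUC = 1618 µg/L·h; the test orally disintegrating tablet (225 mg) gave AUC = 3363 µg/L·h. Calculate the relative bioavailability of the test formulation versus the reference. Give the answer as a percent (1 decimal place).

F_rel = 138.6%

F_rel = (AUC_test/D_test) / (AUC_ref/D_ref)
      = (3363/225) / (1618/150)
      = 14.9467 / 10.7867 = 1.3857 = 138.57%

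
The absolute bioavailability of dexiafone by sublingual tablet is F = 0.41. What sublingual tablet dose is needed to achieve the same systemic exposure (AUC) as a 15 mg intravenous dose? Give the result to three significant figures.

D_sublingual = 36.6 mg

For equal systemic exposure: F × D_ev = D_iv
D_ev = D_iv / F = 15 / 0.41 = 36.5854 mg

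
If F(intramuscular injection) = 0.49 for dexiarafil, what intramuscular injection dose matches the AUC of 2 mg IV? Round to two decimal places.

For equal systemic exposure: F × D_ev = D_iv
D_ev = D_iv / F = 2 / 0.49 = 4.08163 mg

D_intramuscular = 4.08 mg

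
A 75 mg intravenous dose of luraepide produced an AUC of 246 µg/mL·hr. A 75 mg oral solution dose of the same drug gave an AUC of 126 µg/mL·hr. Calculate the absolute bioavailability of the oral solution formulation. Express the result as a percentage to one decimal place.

F = 51.2%

F = (AUC_ev / D_ev) / (AUC_iv / D_iv)
  = (126/75) / (246/75)
  = 1.68 / 3.28 = 0.5122
  = 51.22%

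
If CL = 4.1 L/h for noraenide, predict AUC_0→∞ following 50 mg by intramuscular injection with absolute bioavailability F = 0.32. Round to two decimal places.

AUC_0→∞ = F × Dose / CL
        = 0.32 × 50 / 4.1 = 3.90244 mg/L·h

AUC = 3.90 mg/L·h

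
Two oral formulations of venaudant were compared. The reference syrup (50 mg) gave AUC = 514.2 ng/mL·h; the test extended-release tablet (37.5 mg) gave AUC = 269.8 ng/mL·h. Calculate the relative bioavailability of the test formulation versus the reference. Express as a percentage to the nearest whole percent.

F_rel = (AUC_test/D_test) / (AUC_ref/D_ref)
      = (269.8/37.5) / (514.2/50)
      = 7.19467 / 10.284 = 0.6996 = 69.96%

F_rel = 70%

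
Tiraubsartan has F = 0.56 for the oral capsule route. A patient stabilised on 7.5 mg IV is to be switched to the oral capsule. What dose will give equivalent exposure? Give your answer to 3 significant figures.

For equal systemic exposure: F × D_ev = D_iv
D_ev = D_iv / F = 7.5 / 0.56 = 13.3929 mg

D_oral = 13.4 mg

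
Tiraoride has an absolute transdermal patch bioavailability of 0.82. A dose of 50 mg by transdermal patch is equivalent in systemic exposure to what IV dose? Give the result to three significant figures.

D_iv = 41.0 mg

Systemic exposure from an extravascular dose = F × D_ev, so the equivalent IV dose is F × D_ev.
D_iv = F × D_ev = 0.82 × 50 = 41 mg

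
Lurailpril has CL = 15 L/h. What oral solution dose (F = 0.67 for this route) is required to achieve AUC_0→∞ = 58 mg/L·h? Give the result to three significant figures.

Dose = CL × AUC_0→∞ / F
     = 15 × 58 / 0.67 = 1298.51 mg

Dose = 1300 mg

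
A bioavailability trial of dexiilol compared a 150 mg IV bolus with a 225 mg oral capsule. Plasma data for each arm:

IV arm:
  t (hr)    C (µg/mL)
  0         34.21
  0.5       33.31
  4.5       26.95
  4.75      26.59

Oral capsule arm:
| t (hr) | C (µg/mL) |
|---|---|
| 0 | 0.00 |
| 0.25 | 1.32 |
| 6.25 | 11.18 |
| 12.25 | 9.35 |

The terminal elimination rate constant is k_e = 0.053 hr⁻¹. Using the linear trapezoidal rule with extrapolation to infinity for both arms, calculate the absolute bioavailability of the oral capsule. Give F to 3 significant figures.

F = 0.285

Trapezoidal AUC_0→4.75 (IV):
  [0→0.5]: (34.21+33.31)/2 × 0.5 = 16.88
  [0.5→4.5]: (33.31+26.95)/2 × 4 = 120.52
  [4.5→4.75]: (26.95+26.59)/2 × 0.25 = 6.6925
  Sum = 144.0925 µg/mL·hr
IV tail: 26.59/0.053 = 501.698; AUC_iv,0→∞ = 144.0925 + 501.698 = 645.7905 µg/mL·hr
Trapezoidal AUC_0→12.25 (oral capsule):
  [0→0.25]: (0.00+1.32)/2 × 0.25 = 0.165
  [0.25→6.25]: (1.32+11.18)/2 × 6 = 37.5
  [6.25→12.25]: (11.18+9.35)/2 × 6 = 61.59
  Sum = 99.255 µg/mL·hr
oral capsule tail: 9.35/0.053 = 176.415; AUC_ev,0→∞ = 99.255 + 176.415 = 275.67 µg/mL·hr
F = (AUC_ev/D_ev)/(AUC_iv/D_iv) = (275.67/225)/(645.7905/150) = 1.2252/4.30527 = 0.2846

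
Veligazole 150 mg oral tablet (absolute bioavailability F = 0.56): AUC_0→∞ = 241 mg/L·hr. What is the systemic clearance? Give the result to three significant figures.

CL = 0.349 L/hr

CL = F × Dose / AUC_0→∞
   = 0.56 × 150 / 241 = 0.348548 L/hr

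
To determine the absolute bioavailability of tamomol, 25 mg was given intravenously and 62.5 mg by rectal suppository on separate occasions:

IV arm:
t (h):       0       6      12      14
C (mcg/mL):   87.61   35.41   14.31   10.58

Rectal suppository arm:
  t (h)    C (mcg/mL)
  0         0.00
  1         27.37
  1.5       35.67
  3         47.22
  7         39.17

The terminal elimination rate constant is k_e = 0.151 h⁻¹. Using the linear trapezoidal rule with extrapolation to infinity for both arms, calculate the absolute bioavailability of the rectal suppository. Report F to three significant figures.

F = 0.342

Trapezoidal AUC_0→14 (IV):
  [0→6]: (87.61+35.41)/2 × 6 = 369.06
  [6→12]: (35.41+14.31)/2 × 6 = 149.16
  [12→14]: (14.31+10.58)/2 × 2 = 24.89
  Sum = 543.11 mcg/mL·h
IV tail: 10.58/0.151 = 70.066; AUC_iv,0→∞ = 543.11 + 70.066 = 613.176 mcg/mL·h
Trapezoidal AUC_0→7 (rectal suppository):
  [0→1]: (0.00+27.37)/2 × 1 = 13.685
  [1→1.5]: (27.37+35.67)/2 × 0.5 = 15.76
  [1.5→3]: (35.67+47.22)/2 × 1.5 = 62.1675
  [3→7]: (47.22+39.17)/2 × 4 = 172.78
  Sum = 264.3925 mcg/mL·h
rectal suppository tail: 39.17/0.151 = 259.404; AUC_ev,0→∞ = 264.3925 + 259.404 = 523.7965 mcg/mL·h
F = (AUC_ev/D_ev)/(AUC_iv/D_iv) = (523.7965/62.5)/(613.176/25) = 8.380744/24.52704 = 0.3417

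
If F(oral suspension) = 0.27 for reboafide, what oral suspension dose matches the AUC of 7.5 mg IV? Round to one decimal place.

D_oral = 27.8 mg

For equal systemic exposure: F × D_ev = D_iv
D_ev = D_iv / F = 7.5 / 0.27 = 27.7778 mg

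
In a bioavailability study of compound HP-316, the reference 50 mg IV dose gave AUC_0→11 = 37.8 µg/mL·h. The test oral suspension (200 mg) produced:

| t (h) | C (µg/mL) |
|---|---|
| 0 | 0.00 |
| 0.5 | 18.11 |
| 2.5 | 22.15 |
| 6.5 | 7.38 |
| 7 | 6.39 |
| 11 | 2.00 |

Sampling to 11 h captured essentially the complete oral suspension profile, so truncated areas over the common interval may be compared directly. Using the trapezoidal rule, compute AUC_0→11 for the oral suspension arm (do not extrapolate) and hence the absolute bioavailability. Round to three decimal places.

F = 0.821

Trapezoidal AUC_0→11 (oral suspension):
  [0→0.5]: (0.00+18.11)/2 × 0.5 = 4.5275
  [0.5→2.5]: (18.11+22.15)/2 × 2 = 40.26
  [2.5→6.5]: (22.15+7.38)/2 × 4 = 59.06
  [6.5→7]: (7.38+6.39)/2 × 0.5 = 3.4425
  [7→11]: (6.39+2.00)/2 × 4 = 16.78
  Sum = 124.07 µg/mL·h
F = (AUC_ev/D_ev)/(AUC_iv/D_iv) = (124.07/200)/(37.8/50) = 0.62035/0.756 = 0.8206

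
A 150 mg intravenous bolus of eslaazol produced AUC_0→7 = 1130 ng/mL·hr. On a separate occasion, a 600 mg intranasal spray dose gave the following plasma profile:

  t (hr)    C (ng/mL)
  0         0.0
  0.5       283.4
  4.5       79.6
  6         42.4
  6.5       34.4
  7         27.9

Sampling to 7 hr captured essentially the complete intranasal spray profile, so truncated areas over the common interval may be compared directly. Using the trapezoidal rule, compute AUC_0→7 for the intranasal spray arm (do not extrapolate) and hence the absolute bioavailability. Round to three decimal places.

F = 0.204

Trapezoidal AUC_0→7 (intranasal spray):
  [0→0.5]: (0.0+283.4)/2 × 0.5 = 70.85
  [0.5→4.5]: (283.4+79.6)/2 × 4 = 726.0
  [4.5→6]: (79.6+42.4)/2 × 1.5 = 91.5
  [6→6.5]: (42.4+34.4)/2 × 0.5 = 19.2
  [6.5→7]: (34.4+27.9)/2 × 0.5 = 15.575
  Sum = 923.125 ng/mL·hr
F = (AUC_ev/D_ev)/(AUC_iv/D_iv) = (923.125/600)/(1130/150) = 1.53854/7.53333 = 0.2042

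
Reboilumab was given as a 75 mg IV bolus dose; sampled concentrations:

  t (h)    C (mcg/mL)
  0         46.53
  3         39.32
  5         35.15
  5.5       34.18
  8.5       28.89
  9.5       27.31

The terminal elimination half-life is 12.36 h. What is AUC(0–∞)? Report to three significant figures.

Trapezoidal AUC_0→9.5:
  [0→3]: (46.53+39.32)/2 × 3 = 128.775
  [3→5]: (39.32+35.15)/2 × 2 = 74.47
  [5→5.5]: (35.15+34.18)/2 × 0.5 = 17.3325
  [5.5→8.5]: (34.18+28.89)/2 × 3 = 94.605
  [8.5→9.5]: (28.89+27.31)/2 × 1 = 28.1
  Sum = 343.2825 mcg/mL·h
k_e = ln2 / t½ = 0.693147 / 12.36 = 0.0561 h^-1
Extrapolated tail: C_last / k_e = 27.31 / 0.0561 = 486.809
AUC_0→∞ = 343.2825 + 486.809 = 830.0915 mcg/mL·h

AUC = 830 mcg/mL·h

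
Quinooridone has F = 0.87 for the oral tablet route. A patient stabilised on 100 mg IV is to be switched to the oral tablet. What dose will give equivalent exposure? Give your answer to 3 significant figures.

For equal systemic exposure: F × D_ev = D_iv
D_ev = D_iv / F = 100 / 0.87 = 114.943 mg

D_oral = 115 mg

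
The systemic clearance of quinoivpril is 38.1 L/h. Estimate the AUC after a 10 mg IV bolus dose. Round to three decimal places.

AUC = 0.262 mg/L·h

AUC_0→∞ = Dose_iv / CL
        = 10 / 38.1 = 0.262467 mg/L·h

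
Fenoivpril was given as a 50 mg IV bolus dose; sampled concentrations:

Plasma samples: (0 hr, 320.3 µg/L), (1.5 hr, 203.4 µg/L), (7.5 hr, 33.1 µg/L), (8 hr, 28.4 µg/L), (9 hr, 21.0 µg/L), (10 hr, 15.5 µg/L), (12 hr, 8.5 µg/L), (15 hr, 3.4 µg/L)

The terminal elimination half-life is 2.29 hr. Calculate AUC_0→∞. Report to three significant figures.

Trapezoidal AUC_0→15:
  [0→1.5]: (320.3+203.4)/2 × 1.5 = 392.775
  [1.5→7.5]: (203.4+33.1)/2 × 6 = 709.5
  [7.5→8]: (33.1+28.4)/2 × 0.5 = 15.375
  [8→9]: (28.4+21.0)/2 × 1 = 24.7
  [9→10]: (21.0+15.5)/2 × 1 = 18.25
  [10→12]: (15.5+8.5)/2 × 2 = 24.0
  [12→15]: (8.5+3.4)/2 × 3 = 17.85
  Sum = 1202.45 µg/L·hr
k_e = ln2 / t½ = 0.693147 / 2.29 = 0.3027 hr^-1
Extrapolated tail: C_last / k_e = 3.4 / 0.3027 = 11.232
AUC_0→∞ = 1202.45 + 11.232 = 1213.682 µg/L·hr

AUC = 1210 µg/L·hr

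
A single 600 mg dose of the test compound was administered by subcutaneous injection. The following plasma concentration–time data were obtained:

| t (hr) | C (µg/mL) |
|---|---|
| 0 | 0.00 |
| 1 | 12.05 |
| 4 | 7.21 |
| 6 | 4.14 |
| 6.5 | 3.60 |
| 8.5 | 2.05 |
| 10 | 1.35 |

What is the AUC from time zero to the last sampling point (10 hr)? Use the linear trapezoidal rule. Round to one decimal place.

AUC = 56.4 µg/mL·hr

Trapezoidal AUC_0→10:
  [0→1]: (0.00+12.05)/2 × 1 = 6.025
  [1→4]: (12.05+7.21)/2 × 3 = 28.89
  [4→6]: (7.21+4.14)/2 × 2 = 11.35
  [6→6.5]: (4.14+3.60)/2 × 0.5 = 1.935
  [6.5→8.5]: (3.60+2.05)/2 × 2 = 5.65
  [8.5→10]: (2.05+1.35)/2 × 1.5 = 2.55
  Sum = 56.4 µg/mL·hr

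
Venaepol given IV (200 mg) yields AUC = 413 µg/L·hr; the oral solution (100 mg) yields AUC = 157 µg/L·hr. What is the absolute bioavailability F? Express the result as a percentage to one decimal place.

F = 76.0%

F = (AUC_ev / D_ev) / (AUC_iv / D_iv)
  = (157/100) / (413/200)
  = 1.57 / 2.065 = 0.7603
  = 76.03%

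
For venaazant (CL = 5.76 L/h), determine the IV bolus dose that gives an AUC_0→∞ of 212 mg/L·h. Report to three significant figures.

Dose_iv = CL × AUC_0→∞
     = 5.76 × 212 = 1221.12 mg

Dose = 1220 mg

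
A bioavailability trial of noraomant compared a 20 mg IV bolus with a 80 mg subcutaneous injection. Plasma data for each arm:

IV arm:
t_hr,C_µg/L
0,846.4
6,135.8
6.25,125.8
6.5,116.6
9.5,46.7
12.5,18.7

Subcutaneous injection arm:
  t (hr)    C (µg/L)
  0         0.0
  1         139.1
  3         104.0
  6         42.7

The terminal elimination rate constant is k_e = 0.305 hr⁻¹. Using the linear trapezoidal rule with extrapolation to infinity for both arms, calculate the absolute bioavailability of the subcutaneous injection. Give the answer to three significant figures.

F = 0.0493

Trapezoidal AUC_0→12.5 (IV):
  [0→6]: (846.4+135.8)/2 × 6 = 2946.6
  [6→6.25]: (135.8+125.8)/2 × 0.25 = 32.7
  [6.25→6.5]: (125.8+116.6)/2 × 0.25 = 30.3
  [6.5→9.5]: (116.6+46.7)/2 × 3 = 244.95
  [9.5→12.5]: (46.7+18.7)/2 × 3 = 98.1
  Sum = 3352.65 µg/L·hr
IV tail: 18.7/0.305 = 61.311; AUC_iv,0→∞ = 3352.65 + 61.311 = 3413.961 µg/L·hr
Trapezoidal AUC_0→6 (subcutaneous injection):
  [0→1]: (0.0+139.1)/2 × 1 = 69.55
  [1→3]: (139.1+104.0)/2 × 2 = 243.1
  [3→6]: (104.0+42.7)/2 × 3 = 220.05
  Sum = 532.7 µg/L·hr
subcutaneous injection tail: 42.7/0.305 = 140.000; AUC_ev,0→∞ = 532.7 + 140.000 = 672.7 µg/L·hr
F = (AUC_ev/D_ev)/(AUC_iv/D_iv) = (672.7/80)/(3413.961/20) = 8.40875/170.69805 = 0.0493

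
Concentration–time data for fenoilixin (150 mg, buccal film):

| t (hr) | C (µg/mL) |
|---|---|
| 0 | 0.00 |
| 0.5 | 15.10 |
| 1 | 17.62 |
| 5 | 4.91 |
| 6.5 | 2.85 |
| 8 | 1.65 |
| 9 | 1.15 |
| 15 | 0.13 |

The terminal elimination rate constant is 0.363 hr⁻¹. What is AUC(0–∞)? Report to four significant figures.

Trapezoidal AUC_0→15:
  [0→0.5]: (0.00+15.10)/2 × 0.5 = 3.775
  [0.5→1]: (15.10+17.62)/2 × 0.5 = 8.18
  [1→5]: (17.62+4.91)/2 × 4 = 45.06
  [5→6.5]: (4.91+2.85)/2 × 1.5 = 5.82
  [6.5→8]: (2.85+1.65)/2 × 1.5 = 3.375
  [8→9]: (1.65+1.15)/2 × 1 = 1.4
  [9→15]: (1.15+0.13)/2 × 6 = 3.84
  Sum = 71.45 µg/mL·hr
Extrapolated tail: C_last / k_e = 0.13 / 0.363 = 0.358
AUC_0→∞ = 71.45 + 0.358 = 71.808 µg/mL·hr

AUC = 71.81 µg/mL·hr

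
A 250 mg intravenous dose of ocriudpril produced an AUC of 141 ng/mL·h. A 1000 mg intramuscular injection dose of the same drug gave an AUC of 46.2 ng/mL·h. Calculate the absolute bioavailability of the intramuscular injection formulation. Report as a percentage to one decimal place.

F = 8.2%

F = (AUC_ev / D_ev) / (AUC_iv / D_iv)
  = (46.2/1000) / (141/250)
  = 0.0462 / 0.564 = 0.0819
  = 8.19%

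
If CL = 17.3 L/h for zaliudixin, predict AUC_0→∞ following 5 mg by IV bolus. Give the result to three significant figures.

AUC = 0.289 mg/L·h

AUC_0→∞ = Dose_iv / CL
        = 5 / 17.3 = 0.289017 mg/L·h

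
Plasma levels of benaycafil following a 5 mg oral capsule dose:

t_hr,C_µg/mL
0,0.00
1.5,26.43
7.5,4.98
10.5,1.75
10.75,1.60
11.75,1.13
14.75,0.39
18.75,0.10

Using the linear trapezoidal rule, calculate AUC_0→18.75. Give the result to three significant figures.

AUC = 129 µg/mL·hr

Trapezoidal AUC_0→18.75:
  [0→1.5]: (0.00+26.43)/2 × 1.5 = 19.8225
  [1.5→7.5]: (26.43+4.98)/2 × 6 = 94.23
  [7.5→10.5]: (4.98+1.75)/2 × 3 = 10.095
  [10.5→10.75]: (1.75+1.60)/2 × 0.25 = 0.41875
  [10.75→11.75]: (1.60+1.13)/2 × 1 = 1.365
  [11.75→14.75]: (1.13+0.39)/2 × 3 = 2.28
  [14.75→18.75]: (0.39+0.10)/2 × 4 = 0.98
  Sum = 129.19125 µg/mL·hr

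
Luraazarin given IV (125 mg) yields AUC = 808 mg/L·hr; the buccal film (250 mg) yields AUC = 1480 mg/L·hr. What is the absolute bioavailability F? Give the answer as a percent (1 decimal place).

F = 91.6%

F = (AUC_ev / D_ev) / (AUC_iv / D_iv)
  = (1480/250) / (808/125)
  = 5.92 / 6.464 = 0.9158
  = 91.58%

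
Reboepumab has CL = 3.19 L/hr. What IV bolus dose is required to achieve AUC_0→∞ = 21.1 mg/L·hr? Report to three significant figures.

Dose_iv = CL × AUC_0→∞
     = 3.19 × 21.1 = 67.309 mg

Dose = 67.3 mg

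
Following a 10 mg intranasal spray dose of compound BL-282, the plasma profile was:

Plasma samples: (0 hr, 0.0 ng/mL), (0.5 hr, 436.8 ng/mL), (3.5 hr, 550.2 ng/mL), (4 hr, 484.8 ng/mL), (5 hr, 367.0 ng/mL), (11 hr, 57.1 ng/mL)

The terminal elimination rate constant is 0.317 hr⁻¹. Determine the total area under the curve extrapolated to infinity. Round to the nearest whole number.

Trapezoidal AUC_0→11:
  [0→0.5]: (0.0+436.8)/2 × 0.5 = 109.2
  [0.5→3.5]: (436.8+550.2)/2 × 3 = 1480.5
  [3.5→4]: (550.2+484.8)/2 × 0.5 = 258.75
  [4→5]: (484.8+367.0)/2 × 1 = 425.9
  [5→11]: (367.0+57.1)/2 × 6 = 1272.3
  Sum = 3546.65 ng/mL·hr
Extrapolated tail: C_last / k_e = 57.1 / 0.317 = 180.126
AUC_0→∞ = 3546.65 + 180.126 = 3726.776 ng/mL·hr

AUC = 3727 ng/mL·hr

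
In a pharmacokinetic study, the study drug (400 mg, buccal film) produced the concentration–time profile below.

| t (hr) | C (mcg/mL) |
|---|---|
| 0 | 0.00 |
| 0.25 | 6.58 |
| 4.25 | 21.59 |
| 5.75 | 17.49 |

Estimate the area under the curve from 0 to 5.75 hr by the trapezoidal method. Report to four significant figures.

Trapezoidal AUC_0→5.75:
  [0→0.25]: (0.00+6.58)/2 × 0.25 = 0.8225
  [0.25→4.25]: (6.58+21.59)/2 × 4 = 56.34
  [4.25→5.75]: (21.59+17.49)/2 × 1.5 = 29.31
  Sum = 86.4725 mcg/mL·hr

AUC = 86.47 mcg/mL·hr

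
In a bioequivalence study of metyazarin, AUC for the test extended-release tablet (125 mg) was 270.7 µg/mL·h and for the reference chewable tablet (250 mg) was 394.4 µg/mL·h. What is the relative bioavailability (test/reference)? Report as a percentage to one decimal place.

F_rel = 137.3%

F_rel = (AUC_test/D_test) / (AUC_ref/D_ref)
      = (270.7/125) / (394.4/250)
      = 2.1656 / 1.5776 = 1.3727 = 137.27%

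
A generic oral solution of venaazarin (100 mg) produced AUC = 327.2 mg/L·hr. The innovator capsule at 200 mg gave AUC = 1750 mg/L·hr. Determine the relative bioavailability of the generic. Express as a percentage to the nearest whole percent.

F_rel = (AUC_test/D_test) / (AUC_ref/D_ref)
      = (327.2/100) / (1750/200)
      = 3.272 / 8.75 = 0.3739 = 37.39%

F_rel = 37%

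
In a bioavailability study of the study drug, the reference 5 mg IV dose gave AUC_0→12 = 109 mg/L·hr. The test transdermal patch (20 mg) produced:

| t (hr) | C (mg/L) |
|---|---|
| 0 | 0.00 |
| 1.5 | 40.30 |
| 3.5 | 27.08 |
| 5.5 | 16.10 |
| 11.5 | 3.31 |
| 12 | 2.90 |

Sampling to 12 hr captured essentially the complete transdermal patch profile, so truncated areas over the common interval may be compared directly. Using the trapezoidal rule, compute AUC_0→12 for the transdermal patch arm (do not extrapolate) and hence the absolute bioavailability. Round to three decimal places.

F = 0.460

Trapezoidal AUC_0→12 (transdermal patch):
  [0→1.5]: (0.00+40.30)/2 × 1.5 = 30.225
  [1.5→3.5]: (40.30+27.08)/2 × 2 = 67.38
  [3.5→5.5]: (27.08+16.10)/2 × 2 = 43.18
  [5.5→11.5]: (16.10+3.31)/2 × 6 = 58.23
  [11.5→12]: (3.31+2.90)/2 × 0.5 = 1.5525
  Sum = 200.5675 mg/L·hr
F = (AUC_ev/D_ev)/(AUC_iv/D_iv) = (200.5675/20)/(109/5) = 10.028375/21.8 = 0.4600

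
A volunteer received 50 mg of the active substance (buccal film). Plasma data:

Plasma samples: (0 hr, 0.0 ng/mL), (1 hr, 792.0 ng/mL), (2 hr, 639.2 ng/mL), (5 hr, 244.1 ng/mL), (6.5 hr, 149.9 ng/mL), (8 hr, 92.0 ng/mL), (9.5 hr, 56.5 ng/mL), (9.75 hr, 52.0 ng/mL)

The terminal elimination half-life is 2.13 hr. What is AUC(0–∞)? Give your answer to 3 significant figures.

Trapezoidal AUC_0→9.75:
  [0→1]: (0.0+792.0)/2 × 1 = 396.0
  [1→2]: (792.0+639.2)/2 × 1 = 715.6
  [2→5]: (639.2+244.1)/2 × 3 = 1324.95
  [5→6.5]: (244.1+149.9)/2 × 1.5 = 295.5
  [6.5→8]: (149.9+92.0)/2 × 1.5 = 181.425
  [8→9.5]: (92.0+56.5)/2 × 1.5 = 111.375
  [9.5→9.75]: (56.5+52.0)/2 × 0.25 = 13.5625
  Sum = 3038.4125 ng/mL·hr
k_e = ln2 / t½ = 0.693147 / 2.13 = 0.3254 hr^-1
Extrapolated tail: C_last / k_e = 52.0 / 0.3254 = 159.803
AUC_0→∞ = 3038.4125 + 159.803 = 3198.2155 ng/mL·hr

AUC = 3200 ng/mL·hr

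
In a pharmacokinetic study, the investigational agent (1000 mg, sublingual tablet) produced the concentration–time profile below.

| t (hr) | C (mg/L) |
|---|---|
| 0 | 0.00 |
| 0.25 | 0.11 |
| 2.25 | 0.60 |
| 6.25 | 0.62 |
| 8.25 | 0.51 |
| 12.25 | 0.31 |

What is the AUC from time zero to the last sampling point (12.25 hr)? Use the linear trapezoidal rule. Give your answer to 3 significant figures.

Trapezoidal AUC_0→12.25:
  [0→0.25]: (0.00+0.11)/2 × 0.25 = 0.01375
  [0.25→2.25]: (0.11+0.60)/2 × 2 = 0.71
  [2.25→6.25]: (0.60+0.62)/2 × 4 = 2.44
  [6.25→8.25]: (0.62+0.51)/2 × 2 = 1.13
  [8.25→12.25]: (0.51+0.31)/2 × 4 = 1.64
  Sum = 5.93375 mg/L·hr

AUC = 5.93 mg/L·hr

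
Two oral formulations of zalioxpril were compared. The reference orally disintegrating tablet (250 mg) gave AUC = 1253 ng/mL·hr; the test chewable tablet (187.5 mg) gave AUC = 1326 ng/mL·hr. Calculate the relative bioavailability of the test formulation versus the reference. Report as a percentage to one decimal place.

F_rel = (AUC_test/D_test) / (AUC_ref/D_ref)
      = (1326/187.5) / (1253/250)
      = 7.072 / 5.012 = 1.4110 = 141.10%

F_rel = 141.1%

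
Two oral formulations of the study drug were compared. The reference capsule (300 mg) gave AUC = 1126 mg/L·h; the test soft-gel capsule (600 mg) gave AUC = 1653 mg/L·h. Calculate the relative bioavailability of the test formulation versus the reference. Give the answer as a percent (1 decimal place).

F_rel = 73.4%

F_rel = (AUC_test/D_test) / (AUC_ref/D_ref)
      = (1653/600) / (1126/300)
      = 2.755 / 3.75333 = 0.7340 = 73.40%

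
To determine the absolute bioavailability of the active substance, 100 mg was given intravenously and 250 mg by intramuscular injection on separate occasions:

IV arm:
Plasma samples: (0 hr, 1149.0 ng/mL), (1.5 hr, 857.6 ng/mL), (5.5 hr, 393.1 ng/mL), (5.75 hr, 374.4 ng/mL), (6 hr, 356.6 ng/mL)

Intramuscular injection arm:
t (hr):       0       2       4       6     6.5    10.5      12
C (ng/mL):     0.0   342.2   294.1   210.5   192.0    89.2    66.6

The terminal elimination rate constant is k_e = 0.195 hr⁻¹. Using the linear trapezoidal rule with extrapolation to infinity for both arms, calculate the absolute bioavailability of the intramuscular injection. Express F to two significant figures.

F = 0.17

Trapezoidal AUC_0→6 (IV):
  [0→1.5]: (1149.0+857.6)/2 × 1.5 = 1504.95
  [1.5→5.5]: (857.6+393.1)/2 × 4 = 2501.4
  [5.5→5.75]: (393.1+374.4)/2 × 0.25 = 95.9375
  [5.75→6]: (374.4+356.6)/2 × 0.25 = 91.375
  Sum = 4193.6625 ng/mL·hr
IV tail: 356.6/0.195 = 1828.718; AUC_iv,0→∞ = 4193.6625 + 1828.718 = 6022.3805 ng/mL·hr
Trapezoidal AUC_0→12 (intramuscular injection):
  [0→2]: (0.0+342.2)/2 × 2 = 342.2
  [2→4]: (342.2+294.1)/2 × 2 = 636.3
  [4→6]: (294.1+210.5)/2 × 2 = 504.6
  [6→6.5]: (210.5+192.0)/2 × 0.5 = 100.625
  [6.5→10.5]: (192.0+89.2)/2 × 4 = 562.4
  [10.5→12]: (89.2+66.6)/2 × 1.5 = 116.85
  Sum = 2262.975 ng/mL·hr
intramuscular injection tail: 66.6/0.195 = 341.538; AUC_ev,0→∞ = 2262.975 + 341.538 = 2604.513 ng/mL·hr
F = (AUC_ev/D_ev)/(AUC_iv/D_iv) = (2604.513/250)/(6022.3805/100) = 10.418052/60.223805 = 0.1730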